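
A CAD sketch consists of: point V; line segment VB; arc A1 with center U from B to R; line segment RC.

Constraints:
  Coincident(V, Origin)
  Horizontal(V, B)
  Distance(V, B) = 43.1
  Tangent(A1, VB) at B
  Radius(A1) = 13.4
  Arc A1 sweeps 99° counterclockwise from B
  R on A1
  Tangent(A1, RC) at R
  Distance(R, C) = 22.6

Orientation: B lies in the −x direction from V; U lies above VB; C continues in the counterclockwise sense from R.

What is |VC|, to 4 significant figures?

50.46

V is at the origin; V and B share the same y with |VB| = 43.1 and B on the −x side, so B = (-43.10, 0.000). A1 meets VB tangentially, so UB is at right angles to VB, so U = B + (0, 13.4) = (-43.10, 13.40). On A1, B sits at bearing -90° from U; a 99° counterclockwise sweep puts R at bearing 9°, so R = U + 13.4·(cos 9°, sin 9°) = (-29.86, 15.50). Tangency of A1 to RC means the radius UR is perpendicular to RC, so RC runs along (−sin 9°, cos 9°); with |RC| = 22.6, C = (-33.40, 37.82). Then |VC| = |C − V| = 50.46.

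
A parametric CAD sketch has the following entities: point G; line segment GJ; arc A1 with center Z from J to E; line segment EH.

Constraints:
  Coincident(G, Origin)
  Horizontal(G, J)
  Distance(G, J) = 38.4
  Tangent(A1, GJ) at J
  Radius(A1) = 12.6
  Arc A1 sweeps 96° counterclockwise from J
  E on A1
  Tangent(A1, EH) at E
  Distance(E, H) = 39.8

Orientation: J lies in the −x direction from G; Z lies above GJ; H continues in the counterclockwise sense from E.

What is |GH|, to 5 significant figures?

61.351

G is at the origin; GJ is horizontal with |GJ| = 38.4 and J on the −x side, so J = (-38.400, 0.0000). A1 meets GJ tangentially, so ZJ is at right angles to GJ, so Z = J + (0, 12.6) = (-38.400, 12.600). On A1, J sits at bearing -90° from Z; a 96° counterclockwise sweep puts E at bearing 6°, so E = Z + 12.6·(cos 6°, sin 6°) = (-25.869, 13.917). Since A1 is tangent to EH there, ZE ⟂ EH, so EH runs along (−sin 6°, cos 6°); with |EH| = 39.8, H = (-30.029, 53.499). Then |GH| = |H − G| = 61.351.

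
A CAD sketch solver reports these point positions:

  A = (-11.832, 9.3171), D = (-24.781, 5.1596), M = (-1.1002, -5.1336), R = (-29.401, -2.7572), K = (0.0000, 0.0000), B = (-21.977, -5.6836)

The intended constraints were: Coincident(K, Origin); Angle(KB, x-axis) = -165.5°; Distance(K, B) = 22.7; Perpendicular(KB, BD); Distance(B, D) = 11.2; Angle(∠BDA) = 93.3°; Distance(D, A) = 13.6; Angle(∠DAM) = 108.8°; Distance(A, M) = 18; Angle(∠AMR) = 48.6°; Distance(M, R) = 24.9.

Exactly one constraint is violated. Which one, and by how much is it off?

Distance(M, R) = 24.9 — off by 3.50.

K = (0.00, 0.00) ✓; KB at -165.5° ✓; |KB| = 22.70 ✓; ∠(KB, BD) = 90.00° ✓; |BD| = 11.20 ✓; ∠BDA = 93.30° ✓; |DA| = 13.60 ✓; ∠DAM = 108.8° ✓; |AM| = 18.00 ✓; ∠AMR = 48.60° ✓; |MR| = 28.40 ✗.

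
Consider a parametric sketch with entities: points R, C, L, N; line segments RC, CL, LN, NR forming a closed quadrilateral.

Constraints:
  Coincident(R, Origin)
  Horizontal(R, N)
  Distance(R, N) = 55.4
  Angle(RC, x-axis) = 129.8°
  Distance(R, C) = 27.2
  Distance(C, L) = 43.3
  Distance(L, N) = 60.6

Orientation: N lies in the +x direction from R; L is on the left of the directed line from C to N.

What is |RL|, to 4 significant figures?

50.02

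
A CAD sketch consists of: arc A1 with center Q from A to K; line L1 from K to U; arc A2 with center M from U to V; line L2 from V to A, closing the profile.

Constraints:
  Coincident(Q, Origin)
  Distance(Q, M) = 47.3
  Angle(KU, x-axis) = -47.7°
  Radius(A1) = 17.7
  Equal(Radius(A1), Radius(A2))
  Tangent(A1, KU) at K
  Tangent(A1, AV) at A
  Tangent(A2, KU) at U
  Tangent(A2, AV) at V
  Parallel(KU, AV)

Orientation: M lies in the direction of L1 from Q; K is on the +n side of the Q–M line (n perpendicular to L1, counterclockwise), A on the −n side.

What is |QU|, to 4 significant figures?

50.50

Tangency of A1 to both parallel lines with radius 17.7 puts K and A at Q ± 17.7·n: K = (13.09, 11.91), A = (-13.09, -11.91). Equal radii place U and V the same way about M: U = M + 17.7·n = (44.92, -23.07), V = M − 17.7·n = (18.74, -46.90). Then |QU| = |U − Q| = 50.50.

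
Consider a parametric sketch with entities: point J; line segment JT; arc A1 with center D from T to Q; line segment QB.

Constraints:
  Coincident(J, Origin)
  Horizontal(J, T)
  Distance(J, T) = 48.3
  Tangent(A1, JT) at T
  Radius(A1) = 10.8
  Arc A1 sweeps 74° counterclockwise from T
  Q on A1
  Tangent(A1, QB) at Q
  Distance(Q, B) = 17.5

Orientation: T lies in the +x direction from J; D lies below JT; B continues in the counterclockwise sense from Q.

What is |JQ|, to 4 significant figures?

38.72

Since A1 is tangent to JT there, DT ⟂ JT, so D = T + (0, -10.8) = (48.30, -10.80). On A1, T sits at bearing 90° from D; a 74° counterclockwise sweep puts Q at bearing 164°, so Q = D + 10.8·(cos 164°, sin 164°) = (37.92, -7.823). Then |JQ| = |Q − J| = 38.72.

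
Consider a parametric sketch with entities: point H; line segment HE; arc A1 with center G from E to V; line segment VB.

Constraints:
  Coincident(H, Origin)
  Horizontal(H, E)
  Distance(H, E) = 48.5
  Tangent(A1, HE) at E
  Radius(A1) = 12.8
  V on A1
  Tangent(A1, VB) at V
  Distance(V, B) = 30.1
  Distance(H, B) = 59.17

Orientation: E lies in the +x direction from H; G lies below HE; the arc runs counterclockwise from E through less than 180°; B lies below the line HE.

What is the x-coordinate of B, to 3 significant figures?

39.3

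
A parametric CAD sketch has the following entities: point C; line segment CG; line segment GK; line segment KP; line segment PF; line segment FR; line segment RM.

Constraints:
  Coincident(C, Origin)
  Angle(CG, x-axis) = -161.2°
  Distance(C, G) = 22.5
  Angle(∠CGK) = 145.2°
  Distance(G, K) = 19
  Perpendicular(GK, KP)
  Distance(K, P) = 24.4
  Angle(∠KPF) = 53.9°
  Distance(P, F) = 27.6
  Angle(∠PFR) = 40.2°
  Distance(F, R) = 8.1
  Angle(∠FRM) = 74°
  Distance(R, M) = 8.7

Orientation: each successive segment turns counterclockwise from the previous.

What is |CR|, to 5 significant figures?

23.847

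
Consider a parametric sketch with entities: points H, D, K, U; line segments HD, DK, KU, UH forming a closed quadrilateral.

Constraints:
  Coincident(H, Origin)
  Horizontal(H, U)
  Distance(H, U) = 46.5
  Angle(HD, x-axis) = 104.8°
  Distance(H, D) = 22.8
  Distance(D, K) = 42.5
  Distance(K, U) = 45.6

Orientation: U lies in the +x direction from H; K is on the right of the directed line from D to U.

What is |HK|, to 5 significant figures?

19.700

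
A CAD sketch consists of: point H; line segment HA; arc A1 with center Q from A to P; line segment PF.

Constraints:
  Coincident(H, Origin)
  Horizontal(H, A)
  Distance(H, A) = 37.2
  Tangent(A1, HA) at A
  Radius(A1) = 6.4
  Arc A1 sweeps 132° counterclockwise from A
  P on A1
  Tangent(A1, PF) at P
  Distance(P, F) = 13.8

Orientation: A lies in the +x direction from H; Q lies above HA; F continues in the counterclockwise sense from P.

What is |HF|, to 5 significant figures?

38.848

H is at the origin; HA is horizontal with |HA| = 37.2 and A on the +x side, so A = (37.200, 0.0000). Tangency of A1 to HA means the radius QA is perpendicular to HA, so Q = A + (0, 6.4) = (37.200, 6.4000). On A1, A sits at bearing -90° from Q; a 132° counterclockwise sweep puts P at bearing 42°, so P = Q + 6.4·(cos 42°, sin 42°) = (41.956, 10.682). The tangent condition forces QP to be normal to PF, so PF runs along (−sin 42°, cos 42°); with |PF| = 13.8, F = (32.722, 20.938). Then |HF| = |F − H| = 38.848.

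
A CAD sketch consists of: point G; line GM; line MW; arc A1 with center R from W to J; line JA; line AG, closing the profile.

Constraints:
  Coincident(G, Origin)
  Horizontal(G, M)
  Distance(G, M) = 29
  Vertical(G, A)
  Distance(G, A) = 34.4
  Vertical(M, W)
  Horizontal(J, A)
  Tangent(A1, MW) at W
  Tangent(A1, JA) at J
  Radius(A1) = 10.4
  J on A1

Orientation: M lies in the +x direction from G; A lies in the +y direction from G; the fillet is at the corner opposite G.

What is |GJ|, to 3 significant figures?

39.1

The virtual corner opposite G is at (29.0, 34.4). Since A1 is tangent to MW there, RW ⟂ MW and tangency of A1 to JA means the radius RJ is perpendicular to JA, with radius 10.4, so the center R sits 10.4 in from both sides at R = (18.6, 24.0). That places the tangent points at W = (29.0, 24.0) on MW and J = (18.6, 34.4) on JA. Then |GJ| = |J − G| = 39.1.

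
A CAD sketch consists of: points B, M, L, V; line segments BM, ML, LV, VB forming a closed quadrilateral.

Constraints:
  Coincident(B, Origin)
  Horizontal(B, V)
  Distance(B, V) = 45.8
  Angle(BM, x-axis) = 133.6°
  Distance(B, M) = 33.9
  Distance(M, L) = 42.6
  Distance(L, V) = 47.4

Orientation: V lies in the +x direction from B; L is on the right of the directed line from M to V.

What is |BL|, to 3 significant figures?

11.2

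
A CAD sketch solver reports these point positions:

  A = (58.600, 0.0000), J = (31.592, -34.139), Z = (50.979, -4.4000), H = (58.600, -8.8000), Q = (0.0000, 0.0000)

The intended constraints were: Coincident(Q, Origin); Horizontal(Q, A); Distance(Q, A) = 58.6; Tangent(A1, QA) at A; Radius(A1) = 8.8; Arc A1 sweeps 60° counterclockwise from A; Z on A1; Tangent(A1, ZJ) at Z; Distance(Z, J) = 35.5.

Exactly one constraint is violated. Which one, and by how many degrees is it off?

Tangent(A1, ZJ) at Z — off by 3.10°.

Q = (0.00, 0.00) ✓; Q.y = 0.00, A.y = 0.00 ✓; |QA| = 58.60 ✓; ∠(HA, AQ) = 90.00° ✓; |HA| = 8.800 ✓; bearing(H→Z) − bearing(H→A) = 60.00° ✓; |HZ| = 8.800 ✓; ∠(HZ, ZJ) = 93.10° ✗; |ZJ| = 35.50 ✓.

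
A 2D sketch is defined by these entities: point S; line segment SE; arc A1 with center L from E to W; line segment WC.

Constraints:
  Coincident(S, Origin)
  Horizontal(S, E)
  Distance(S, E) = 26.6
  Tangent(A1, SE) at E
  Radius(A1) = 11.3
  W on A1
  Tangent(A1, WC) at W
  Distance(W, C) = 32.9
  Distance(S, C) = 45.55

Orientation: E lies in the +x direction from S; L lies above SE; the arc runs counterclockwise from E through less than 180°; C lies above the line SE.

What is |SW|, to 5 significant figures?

39.796

S is at the origin; SE is horizontal with |SE| = 26.6 and E on the +x side, so E = (26.600, 0.0000). Since A1 is tangent to SE there, LE ⟂ SE, so L = E + (0, 11.3) = (26.600, 11.300). Since LW ⟂ WC (tangency), |LC| = √(11.3² + 32.9²) = 34.786 regardless of where W sits on A1. So C lies on both circle(S, 45.55) and circle(L, 34.786); the above-SE intersection is C = (13.469, 43.513). W is the foot of the tangent from C: W = (35.111, 18.733).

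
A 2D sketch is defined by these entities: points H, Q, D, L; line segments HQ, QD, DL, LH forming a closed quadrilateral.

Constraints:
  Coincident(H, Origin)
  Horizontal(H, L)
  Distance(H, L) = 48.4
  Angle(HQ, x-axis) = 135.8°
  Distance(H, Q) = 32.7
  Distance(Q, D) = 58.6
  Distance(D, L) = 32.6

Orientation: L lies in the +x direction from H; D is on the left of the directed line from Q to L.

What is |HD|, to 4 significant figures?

45.66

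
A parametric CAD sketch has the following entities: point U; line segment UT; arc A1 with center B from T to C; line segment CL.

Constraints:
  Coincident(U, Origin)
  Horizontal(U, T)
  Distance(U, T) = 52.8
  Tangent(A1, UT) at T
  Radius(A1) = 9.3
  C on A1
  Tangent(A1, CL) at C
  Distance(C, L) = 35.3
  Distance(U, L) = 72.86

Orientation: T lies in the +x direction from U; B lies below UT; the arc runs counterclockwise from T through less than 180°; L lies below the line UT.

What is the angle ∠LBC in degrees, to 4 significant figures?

75.24°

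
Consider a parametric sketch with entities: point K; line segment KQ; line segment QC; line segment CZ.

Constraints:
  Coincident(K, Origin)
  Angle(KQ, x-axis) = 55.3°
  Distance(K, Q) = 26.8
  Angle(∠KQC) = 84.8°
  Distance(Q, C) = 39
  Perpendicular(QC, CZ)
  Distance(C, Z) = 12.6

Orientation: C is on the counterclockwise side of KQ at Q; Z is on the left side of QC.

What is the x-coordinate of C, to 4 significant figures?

-18.69

K is at the origin; KQ runs at 55.3° with length 26.8, so Q = 26.8·(cos 55.3°, sin 55.3°) = (15.26, 22.03). ∠KQC = 84.8°, so QC runs at 55.3° + (180° − 84.8°) = 150.5° from the x-axis; with |QC| = 39.0, C = Q + 39.0·(cos 150.5°, sin 150.5°) = (-18.69, 41.24). So C.x = -18.69.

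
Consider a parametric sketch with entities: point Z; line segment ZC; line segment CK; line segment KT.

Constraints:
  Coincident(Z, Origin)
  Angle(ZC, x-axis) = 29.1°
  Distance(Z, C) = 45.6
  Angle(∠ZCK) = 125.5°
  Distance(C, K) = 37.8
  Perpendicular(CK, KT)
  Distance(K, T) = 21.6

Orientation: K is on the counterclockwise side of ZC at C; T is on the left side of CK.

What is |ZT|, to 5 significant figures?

66.128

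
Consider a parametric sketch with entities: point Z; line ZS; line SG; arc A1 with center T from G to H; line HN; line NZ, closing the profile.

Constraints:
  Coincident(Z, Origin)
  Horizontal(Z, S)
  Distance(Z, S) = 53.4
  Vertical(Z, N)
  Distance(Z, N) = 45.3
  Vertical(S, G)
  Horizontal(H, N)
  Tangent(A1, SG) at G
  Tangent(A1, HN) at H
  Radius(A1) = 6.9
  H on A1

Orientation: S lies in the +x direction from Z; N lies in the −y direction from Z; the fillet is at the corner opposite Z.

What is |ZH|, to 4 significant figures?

64.92

Z is at the origin; ZS is horizontal with |ZS| = 53.4 and S on the +x side, so S = (53.40, 0.000). ZN is vertical with |ZN| = 45.3 and N on the −y side, so N = (0.000, -45.30). The virtual corner opposite Z is at (53.40, -45.30). Since A1 is tangent to SG there, TG ⟂ SG and tangency of A1 to HN means the radius TH is perpendicular to HN, with radius 6.9, so the center T sits 6.9 in from both sides at T = (46.50, -38.40). That places the tangent points at G = (53.40, -38.40) on SG and H = (46.50, -45.30) on HN. Then |ZH| = |H − Z| = 64.92.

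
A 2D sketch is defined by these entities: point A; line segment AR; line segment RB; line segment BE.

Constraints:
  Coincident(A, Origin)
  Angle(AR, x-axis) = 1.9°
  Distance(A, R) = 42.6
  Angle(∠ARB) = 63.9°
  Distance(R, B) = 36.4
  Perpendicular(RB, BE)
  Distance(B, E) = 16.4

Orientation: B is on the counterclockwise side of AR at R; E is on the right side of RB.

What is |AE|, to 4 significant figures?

57.44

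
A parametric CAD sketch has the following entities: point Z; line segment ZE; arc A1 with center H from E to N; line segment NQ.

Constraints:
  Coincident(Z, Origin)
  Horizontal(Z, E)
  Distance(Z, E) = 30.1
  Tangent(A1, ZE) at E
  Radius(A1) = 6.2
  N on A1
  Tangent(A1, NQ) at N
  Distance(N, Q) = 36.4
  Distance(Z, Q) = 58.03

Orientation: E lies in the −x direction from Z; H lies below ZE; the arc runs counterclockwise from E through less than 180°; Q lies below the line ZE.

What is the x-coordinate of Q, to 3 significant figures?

-40.4

Z is at the origin; ZE is horizontal with |ZE| = 30.1 and E on the −x side, so E = (-30.1, 0.00). A1 meets ZE tangentially, so HE is at right angles to ZE, so H = E + (0, -6.2) = (-30.1, -6.20). Since HN ⟂ NQ (tangency), |HQ| = √(6.2² + 36.4²) = 36.9 regardless of where N sits on A1. So Q lies on both circle(Z, 58.03) and circle(H, 36.9); the below-ZE intersection is Q = (-40.4, -41.7). N is the foot of the tangent from Q: N = (-36.3, -5.50).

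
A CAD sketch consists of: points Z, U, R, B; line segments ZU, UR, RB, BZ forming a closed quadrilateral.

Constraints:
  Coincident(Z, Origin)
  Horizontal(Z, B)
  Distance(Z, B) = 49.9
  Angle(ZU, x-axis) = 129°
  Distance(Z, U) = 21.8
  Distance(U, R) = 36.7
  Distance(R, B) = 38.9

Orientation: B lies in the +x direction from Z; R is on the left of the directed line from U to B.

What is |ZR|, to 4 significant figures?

34.41

Z is at the origin; Z and B share the same y with |ZB| = 49.9 and B in +x, so B = (49.9, 0). ZU runs at 129.0° with |ZU| = 21.8, so U = (-13.72, 16.94). R is determined by |UR| = 36.7 and |RB| = 38.9 together: it lies at the intersection of circle(U, 36.7) and circle(B, 38.9). With |UB| = 65.84, the foot of the radical line on UB is 31.66 from U and the perpendicular offset is √(36.7² − 31.66²) = 18.57. Taking the left-of-UB solution: R = (21.65, 26.74).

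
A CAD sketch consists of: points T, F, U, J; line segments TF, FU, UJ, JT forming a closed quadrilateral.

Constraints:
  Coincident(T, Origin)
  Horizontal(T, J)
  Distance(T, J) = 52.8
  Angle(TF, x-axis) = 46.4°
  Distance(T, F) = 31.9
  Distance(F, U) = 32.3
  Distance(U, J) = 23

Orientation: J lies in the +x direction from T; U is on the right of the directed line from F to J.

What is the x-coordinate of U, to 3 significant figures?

31.2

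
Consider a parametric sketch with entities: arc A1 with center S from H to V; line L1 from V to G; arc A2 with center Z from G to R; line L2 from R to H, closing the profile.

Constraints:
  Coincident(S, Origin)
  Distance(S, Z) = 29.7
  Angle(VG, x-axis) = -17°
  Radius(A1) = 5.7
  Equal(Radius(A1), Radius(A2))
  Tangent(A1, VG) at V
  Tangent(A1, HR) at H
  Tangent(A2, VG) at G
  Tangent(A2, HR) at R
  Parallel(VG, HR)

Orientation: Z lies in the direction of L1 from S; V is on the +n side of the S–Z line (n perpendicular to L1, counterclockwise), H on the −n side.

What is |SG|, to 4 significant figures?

30.24

Tangency of A1 to both parallel lines with radius 5.7 puts V and H at S ± 5.7·n: V = (1.667, 5.451), H = (-1.667, -5.451). Equal radii place G and R the same way about Z: G = Z + 5.7·n = (30.07, -3.233), R = Z − 5.7·n = (26.74, -14.13). Then |SG| = |G − S| = 30.24.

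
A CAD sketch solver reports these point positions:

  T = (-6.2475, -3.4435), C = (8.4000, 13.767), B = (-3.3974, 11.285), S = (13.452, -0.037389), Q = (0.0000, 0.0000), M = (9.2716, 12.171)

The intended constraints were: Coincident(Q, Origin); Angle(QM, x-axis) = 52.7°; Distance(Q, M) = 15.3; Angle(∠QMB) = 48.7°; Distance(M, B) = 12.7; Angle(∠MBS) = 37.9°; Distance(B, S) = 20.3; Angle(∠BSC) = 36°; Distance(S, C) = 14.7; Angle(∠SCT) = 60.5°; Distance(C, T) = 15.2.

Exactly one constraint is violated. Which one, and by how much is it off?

Distance(C, T) = 15.2 — off by 7.40.

Q = (0.00, 0.00) ✓; QM at 52.70° ✓; |QM| = 15.30 ✓; ∠QMB = 48.70° ✓; |MB| = 12.70 ✓; ∠MBS = 37.90° ✓; |BS| = 20.30 ✓; ∠BSC = 36.00° ✓; |SC| = 14.70 ✓; ∠SCT = 60.50° ✓; |CT| = 22.60 ✗.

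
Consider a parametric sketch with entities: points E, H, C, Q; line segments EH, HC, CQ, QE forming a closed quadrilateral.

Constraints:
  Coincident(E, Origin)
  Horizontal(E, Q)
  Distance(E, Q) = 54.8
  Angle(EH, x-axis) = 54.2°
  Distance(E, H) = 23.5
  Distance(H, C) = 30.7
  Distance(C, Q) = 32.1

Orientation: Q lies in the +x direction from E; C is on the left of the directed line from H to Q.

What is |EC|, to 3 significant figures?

51.9

E is at the origin; EQ is horizontal with |EQ| = 54.8 and Q in +x, so Q = (54.8, 0). EH runs at 54.2° with |EH| = 23.5, so H = (13.7, 19.1). C is determined by |HC| = 30.7 and |CQ| = 32.1 together: it lies at the intersection of circle(H, 30.7) and circle(Q, 32.1). With |HQ| = 45.3, the foot of the radical line on HQ is 21.7 from H and the perpendicular offset is √(30.7² − 21.7²) = 21.8. Taking the left-of-HQ solution: C = (42.6, 29.7).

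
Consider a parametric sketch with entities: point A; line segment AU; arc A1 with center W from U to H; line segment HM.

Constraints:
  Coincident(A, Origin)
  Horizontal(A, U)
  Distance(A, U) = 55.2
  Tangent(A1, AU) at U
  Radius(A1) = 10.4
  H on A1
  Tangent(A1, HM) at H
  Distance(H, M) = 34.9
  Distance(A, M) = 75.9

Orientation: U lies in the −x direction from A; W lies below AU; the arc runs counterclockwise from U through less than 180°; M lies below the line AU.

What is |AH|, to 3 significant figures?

66.6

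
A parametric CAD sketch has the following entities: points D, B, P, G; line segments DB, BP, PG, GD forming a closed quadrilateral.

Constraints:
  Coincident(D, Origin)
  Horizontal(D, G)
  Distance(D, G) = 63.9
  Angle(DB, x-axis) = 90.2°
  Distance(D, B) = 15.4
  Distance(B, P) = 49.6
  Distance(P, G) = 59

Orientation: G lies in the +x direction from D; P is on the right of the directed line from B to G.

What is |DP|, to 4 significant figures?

35.13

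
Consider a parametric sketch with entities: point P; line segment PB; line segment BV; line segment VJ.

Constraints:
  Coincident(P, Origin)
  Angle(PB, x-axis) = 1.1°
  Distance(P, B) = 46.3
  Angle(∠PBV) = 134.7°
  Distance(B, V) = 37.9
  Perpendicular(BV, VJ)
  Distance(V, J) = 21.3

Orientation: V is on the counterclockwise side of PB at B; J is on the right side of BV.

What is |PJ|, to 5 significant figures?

88.906

∠PBV = 134.7°, so BV runs at 1.1° + (180° − 134.7°) = 46.400° from the x-axis; with |BV| = 37.9, V = B + 37.9·(cos 46.400°, sin 46.400°) = (72.428, 28.335). The perpendicularity gives VJ at right angles to BV; with |VJ| = 21.3 on the right of BV, J = V + 21.3·(0.72417, -0.68962) = (87.853, 13.646). Then |PJ| = |J − P| = 88.906.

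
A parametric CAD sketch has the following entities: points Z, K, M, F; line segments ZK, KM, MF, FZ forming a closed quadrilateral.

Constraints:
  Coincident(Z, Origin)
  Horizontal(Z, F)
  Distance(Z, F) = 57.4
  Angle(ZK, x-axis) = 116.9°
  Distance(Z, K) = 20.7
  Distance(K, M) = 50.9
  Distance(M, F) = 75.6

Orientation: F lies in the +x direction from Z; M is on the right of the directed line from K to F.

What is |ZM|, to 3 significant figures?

34.2

Z is at the origin; ZF is horizontal with |ZF| = 57.4 and F in +x, so F = (57.4, 0). ZK runs at 116.9° with |ZK| = 20.7, so K = (-9.37, 18.5). M is determined by |KM| = 50.9 and |MF| = 75.6 together: it lies at the intersection of circle(K, 50.9) and circle(F, 75.6). With |KF| = 69.3, the foot of the radical line on KF is 12.1 from K and the perpendicular offset is √(50.9² − 12.1²) = 49.4. Taking the right-of-KF solution: M = (-10.9, -32.4).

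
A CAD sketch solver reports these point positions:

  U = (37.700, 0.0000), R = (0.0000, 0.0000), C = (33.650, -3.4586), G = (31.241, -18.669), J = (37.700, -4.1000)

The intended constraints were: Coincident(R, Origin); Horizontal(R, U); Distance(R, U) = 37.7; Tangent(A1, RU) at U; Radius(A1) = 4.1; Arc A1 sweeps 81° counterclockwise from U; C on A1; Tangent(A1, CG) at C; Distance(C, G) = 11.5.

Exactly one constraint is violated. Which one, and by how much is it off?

Distance(C, G) = 11.5 — off by 3.90.

R = (0.00, 0.00) ✓; R.y = 0.00, U.y = 0.00 ✓; |RU| = 37.70 ✓; ∠(JU, UR) = 90.00° ✓; |JU| = 4.100 ✓; bearing(J→C) − bearing(J→U) = 81.00° ✓; |JC| = 4.100 ✓; ∠(JC, CG) = 90.00° ✓; |CG| = 15.40 ✗.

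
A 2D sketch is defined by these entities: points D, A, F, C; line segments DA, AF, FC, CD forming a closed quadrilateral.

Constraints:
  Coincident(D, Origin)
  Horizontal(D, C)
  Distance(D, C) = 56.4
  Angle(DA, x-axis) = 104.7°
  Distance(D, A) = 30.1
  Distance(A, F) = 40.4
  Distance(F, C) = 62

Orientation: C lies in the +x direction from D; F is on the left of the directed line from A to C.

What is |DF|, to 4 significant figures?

58.75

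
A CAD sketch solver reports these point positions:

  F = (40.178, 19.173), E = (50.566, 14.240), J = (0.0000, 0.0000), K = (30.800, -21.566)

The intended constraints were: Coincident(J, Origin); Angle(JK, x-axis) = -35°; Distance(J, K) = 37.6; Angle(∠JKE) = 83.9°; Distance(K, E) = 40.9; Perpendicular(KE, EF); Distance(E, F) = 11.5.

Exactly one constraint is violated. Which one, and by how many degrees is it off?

Perpendicular(KE, EF) — off by 3.50°.

J = (0.00, 0.00) ✓; JK at -35.00° ✓; |JK| = 37.60 ✓; ∠JKE = 83.90° ✓; |KE| = 40.90 ✓; ∠(KE, EF) = 93.50° ✗; |EF| = 11.50 ✓.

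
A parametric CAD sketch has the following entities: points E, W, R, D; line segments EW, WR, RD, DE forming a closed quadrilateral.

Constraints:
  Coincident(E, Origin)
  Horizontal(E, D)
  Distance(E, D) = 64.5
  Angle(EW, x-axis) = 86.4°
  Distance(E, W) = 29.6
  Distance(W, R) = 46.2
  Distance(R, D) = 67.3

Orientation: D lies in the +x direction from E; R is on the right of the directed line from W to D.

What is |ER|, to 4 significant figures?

16.60

Checks: |WR| = 46.20 ✓; |RD| = 67.30 ✓.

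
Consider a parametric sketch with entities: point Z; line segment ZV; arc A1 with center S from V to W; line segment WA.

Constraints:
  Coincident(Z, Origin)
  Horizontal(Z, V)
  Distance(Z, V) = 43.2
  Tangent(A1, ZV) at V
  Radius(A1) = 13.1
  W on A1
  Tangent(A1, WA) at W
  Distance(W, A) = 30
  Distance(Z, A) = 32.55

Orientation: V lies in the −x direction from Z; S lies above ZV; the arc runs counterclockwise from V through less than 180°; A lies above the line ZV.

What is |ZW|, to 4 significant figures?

33.17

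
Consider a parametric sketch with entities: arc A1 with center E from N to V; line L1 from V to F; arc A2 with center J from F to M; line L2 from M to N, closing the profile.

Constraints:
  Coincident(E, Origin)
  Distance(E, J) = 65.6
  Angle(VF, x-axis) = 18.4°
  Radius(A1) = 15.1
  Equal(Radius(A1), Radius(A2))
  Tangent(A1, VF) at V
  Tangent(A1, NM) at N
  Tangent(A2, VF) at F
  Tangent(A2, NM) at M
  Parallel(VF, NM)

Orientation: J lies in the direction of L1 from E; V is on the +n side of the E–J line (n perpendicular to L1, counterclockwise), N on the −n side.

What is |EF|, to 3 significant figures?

67.3

Tangency of A1 to both parallel lines with radius 15.1 puts V and N at E ± 15.1·n: V = (-4.77, 14.3), N = (4.77, -14.3). Equal radii place F and M the same way about J: F = J + 15.1·n = (57.5, 35.0), M = J − 15.1·n = (67.0, 6.38). Then |EF| = |F − E| = 67.3.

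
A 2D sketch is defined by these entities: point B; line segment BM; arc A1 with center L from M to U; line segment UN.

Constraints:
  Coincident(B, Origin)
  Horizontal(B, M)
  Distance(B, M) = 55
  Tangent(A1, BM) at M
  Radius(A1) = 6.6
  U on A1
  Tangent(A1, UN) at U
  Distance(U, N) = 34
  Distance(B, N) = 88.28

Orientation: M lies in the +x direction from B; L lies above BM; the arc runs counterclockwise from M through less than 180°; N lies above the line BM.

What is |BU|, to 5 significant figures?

59.360

Checks: |LU| = 6.600 ✓; ∠(LU, UN) = 90.00° ✓; |UN| = 34.00 ✓; |BN| = 88.28 ✓.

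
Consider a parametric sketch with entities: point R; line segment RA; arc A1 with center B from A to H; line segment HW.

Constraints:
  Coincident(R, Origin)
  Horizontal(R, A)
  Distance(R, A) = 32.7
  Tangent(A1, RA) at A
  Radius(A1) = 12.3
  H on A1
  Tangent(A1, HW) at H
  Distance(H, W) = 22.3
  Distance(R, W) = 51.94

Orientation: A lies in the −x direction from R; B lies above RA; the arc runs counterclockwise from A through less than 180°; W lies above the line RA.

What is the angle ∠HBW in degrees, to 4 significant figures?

61.12°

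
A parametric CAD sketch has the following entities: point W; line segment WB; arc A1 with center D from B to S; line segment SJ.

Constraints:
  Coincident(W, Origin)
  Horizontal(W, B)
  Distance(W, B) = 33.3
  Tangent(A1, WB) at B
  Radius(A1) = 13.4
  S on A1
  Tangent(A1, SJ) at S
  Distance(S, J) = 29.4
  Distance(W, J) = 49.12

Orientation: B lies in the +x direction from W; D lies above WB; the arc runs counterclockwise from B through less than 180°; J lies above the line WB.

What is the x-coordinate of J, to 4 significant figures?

22.28

Checks: |DS| = 13.40 ✓; ∠(DS, SJ) = 90.00° ✓; |SJ| = 29.40 ✓; |WJ| = 49.12 ✓.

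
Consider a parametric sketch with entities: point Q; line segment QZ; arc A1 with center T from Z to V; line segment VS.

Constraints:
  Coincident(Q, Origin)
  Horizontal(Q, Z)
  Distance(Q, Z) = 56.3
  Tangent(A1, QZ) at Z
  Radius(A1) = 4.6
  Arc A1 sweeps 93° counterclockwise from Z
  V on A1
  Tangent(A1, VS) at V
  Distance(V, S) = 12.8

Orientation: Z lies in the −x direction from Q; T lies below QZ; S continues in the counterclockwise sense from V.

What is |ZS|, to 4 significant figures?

18.05

On A1, Z sits at bearing 90° from T; a 93° counterclockwise sweep puts V at bearing 183°, so V = T + 4.6·(cos 183°, sin 183°) = (-60.89, -4.841). The tangent condition forces TV to be normal to VS, so VS runs along (−sin 183°, cos 183°); with |VS| = 12.8, S = (-60.22, -17.62). Then |ZS| = |S − Z| = 18.05.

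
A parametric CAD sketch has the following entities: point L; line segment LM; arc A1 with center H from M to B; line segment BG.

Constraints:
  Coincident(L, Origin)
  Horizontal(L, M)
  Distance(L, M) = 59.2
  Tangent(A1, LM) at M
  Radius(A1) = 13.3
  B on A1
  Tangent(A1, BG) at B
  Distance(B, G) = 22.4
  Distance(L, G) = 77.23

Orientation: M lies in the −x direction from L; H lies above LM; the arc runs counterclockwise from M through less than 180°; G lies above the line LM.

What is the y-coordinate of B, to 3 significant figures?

23.3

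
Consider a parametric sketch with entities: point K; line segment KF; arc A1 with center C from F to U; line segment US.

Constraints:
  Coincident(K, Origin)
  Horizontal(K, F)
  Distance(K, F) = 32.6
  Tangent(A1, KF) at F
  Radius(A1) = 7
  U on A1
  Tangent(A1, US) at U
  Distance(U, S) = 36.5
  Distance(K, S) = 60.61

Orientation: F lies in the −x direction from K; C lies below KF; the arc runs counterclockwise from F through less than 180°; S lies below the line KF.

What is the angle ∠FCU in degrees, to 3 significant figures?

84.5°

Checks: |CU| = 7.000 ✓; ∠(CU, US) = 90.00° ✓; |US| = 36.50 ✓; |KS| = 60.61 ✓.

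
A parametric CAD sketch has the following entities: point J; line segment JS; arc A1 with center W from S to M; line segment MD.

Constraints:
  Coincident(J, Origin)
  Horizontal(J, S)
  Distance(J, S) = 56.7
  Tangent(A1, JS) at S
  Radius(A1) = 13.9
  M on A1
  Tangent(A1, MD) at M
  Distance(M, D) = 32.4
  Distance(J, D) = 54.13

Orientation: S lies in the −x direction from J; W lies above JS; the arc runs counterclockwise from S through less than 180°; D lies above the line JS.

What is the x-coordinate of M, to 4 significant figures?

-43.29

Checks: |JS| = 56.70 ✓; |WM| = 13.90 ✓; ∠(WM, MD) = 90.00° ✓; |MD| = 32.40 ✓; |JD| = 54.13 ✓.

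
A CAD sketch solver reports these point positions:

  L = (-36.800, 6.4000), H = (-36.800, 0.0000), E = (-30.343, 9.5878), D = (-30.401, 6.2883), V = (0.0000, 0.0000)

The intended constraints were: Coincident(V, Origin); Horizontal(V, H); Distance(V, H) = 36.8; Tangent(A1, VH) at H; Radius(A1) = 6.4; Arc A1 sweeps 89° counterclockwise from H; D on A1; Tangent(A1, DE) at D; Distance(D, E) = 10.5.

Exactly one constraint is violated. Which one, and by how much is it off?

Distance(D, E) = 10.5 — off by 7.20.

V = (0.00, 0.00) ✓; V.y = 0.00, H.y = 0.00 ✓; |VH| = 36.80 ✓; ∠(LH, HV) = 90.00° ✓; |LH| = 6.400 ✓; bearing(L→D) − bearing(L→H) = 89.00° ✓; |LD| = 6.400 ✓; ∠(LD, DE) = 90.01° ✓; |DE| = 3.300 ✗.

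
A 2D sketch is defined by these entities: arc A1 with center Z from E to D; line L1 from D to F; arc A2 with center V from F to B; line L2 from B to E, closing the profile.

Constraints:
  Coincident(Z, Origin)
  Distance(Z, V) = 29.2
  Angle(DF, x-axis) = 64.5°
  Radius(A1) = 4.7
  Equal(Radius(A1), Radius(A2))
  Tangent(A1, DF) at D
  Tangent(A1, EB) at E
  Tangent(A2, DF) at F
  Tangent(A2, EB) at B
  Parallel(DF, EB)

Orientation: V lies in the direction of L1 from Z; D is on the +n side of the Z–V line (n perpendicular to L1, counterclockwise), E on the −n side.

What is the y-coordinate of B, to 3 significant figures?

24.3

The slot axis is L1's direction at 64.5°, so u = (cos 64.5°, sin 64.5°) = (0.431, 0.903) and n = (−sin 64.5°, cos 64.5°) = (-0.903, 0.431). Z is at the origin and V lies 29.2 along u from Z, so V = 29.2·u = (12.6, 26.4). Tangency of A1 to both parallel lines with radius 4.7 puts D and E at Z ± 4.7·n: D = (-4.24, 2.02), E = (4.24, -2.02). Equal radii place F and B the same way about V: F = V + 4.7·n = (8.33, 28.4), B = V − 4.7·n = (16.8, 24.3). So B.y = 24.3.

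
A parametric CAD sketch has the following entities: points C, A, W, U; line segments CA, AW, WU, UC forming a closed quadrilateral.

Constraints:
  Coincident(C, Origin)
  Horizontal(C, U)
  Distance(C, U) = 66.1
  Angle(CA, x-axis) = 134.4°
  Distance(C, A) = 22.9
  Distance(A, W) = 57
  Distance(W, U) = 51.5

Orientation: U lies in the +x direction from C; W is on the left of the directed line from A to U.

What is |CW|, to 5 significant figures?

54.262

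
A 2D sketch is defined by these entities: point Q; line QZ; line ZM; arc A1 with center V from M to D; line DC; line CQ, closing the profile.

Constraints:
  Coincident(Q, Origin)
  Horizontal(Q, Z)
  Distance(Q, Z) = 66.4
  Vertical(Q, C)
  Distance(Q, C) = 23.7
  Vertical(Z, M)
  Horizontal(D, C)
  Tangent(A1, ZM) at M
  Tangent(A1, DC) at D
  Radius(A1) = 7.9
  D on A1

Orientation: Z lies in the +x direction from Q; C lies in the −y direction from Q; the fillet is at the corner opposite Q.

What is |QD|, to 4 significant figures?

63.12

Q is at the origin; QZ is horizontal with |QZ| = 66.4 and Z on the +x side, so Z = (66.40, 0.000). Q and C share the same x with |QC| = 23.7 and C on the −y side, so C = (0.000, -23.70). The virtual corner opposite Q is at (66.40, -23.70). Tangency of A1 to ZM means the radius VM is perpendicular to ZM and the tangent condition forces VD to be normal to DC, with radius 7.9, so the center V sits 7.9 in from both sides at V = (58.50, -15.80). That places the tangent points at M = (66.40, -15.80) on ZM and D = (58.50, -23.70) on DC. Then |QD| = |D − Q| = 63.12.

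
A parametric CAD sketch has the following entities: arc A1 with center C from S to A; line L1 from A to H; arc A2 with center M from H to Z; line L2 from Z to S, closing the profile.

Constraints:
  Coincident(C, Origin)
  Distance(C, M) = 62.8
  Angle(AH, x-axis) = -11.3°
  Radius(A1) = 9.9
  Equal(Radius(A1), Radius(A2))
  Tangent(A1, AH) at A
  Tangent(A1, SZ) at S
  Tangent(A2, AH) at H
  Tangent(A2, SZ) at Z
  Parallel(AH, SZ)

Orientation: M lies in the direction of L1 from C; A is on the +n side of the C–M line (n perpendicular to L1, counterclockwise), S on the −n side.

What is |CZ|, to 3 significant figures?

63.6

The slot axis is L1's direction at -11.3°, so u = (cos -11.3°, sin -11.3°) = (0.981, -0.196) and n = (−sin -11.3°, cos -11.3°) = (0.196, 0.981). C is at the origin and M lies 62.8 along u from C, so M = 62.8·u = (61.6, -12.3). Tangency of A1 to both parallel lines with radius 9.9 puts A and S at C ± 9.9·n: A = (1.94, 9.71), S = (-1.94, -9.71). Equal radii place H and Z the same way about M: H = M + 9.9·n = (63.5, -2.60), Z = M − 9.9·n = (59.6, -22.0). Then |CZ| = |Z − C| = 63.6.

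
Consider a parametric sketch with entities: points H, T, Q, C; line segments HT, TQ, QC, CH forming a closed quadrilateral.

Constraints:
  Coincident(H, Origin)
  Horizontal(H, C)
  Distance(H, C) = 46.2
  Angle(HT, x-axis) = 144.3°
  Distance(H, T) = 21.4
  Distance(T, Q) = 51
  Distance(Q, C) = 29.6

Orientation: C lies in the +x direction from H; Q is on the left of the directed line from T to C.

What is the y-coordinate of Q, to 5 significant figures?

25.879

Checks: |TQ| = 51.00 ✓; |QC| = 29.60 ✓.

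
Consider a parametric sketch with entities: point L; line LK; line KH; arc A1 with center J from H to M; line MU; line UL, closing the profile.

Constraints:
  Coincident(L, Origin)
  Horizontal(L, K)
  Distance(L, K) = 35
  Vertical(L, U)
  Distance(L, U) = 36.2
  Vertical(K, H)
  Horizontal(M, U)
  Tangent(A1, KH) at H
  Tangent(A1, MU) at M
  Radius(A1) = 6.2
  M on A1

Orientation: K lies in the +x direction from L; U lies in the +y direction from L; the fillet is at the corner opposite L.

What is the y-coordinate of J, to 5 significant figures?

30.000

L is at the origin; LK is horizontal with |LK| = 35.0 and K on the +x side, so K = (35.000, 0.0000). L and U share the same x with |LU| = 36.2 and U on the +y side, so U = (0.0000, 36.200). The virtual corner opposite L is at (35.000, 36.200). A1 meets KH tangentially, so JH is at right angles to KH and since A1 is tangent to MU there, JM ⟂ MU, with radius 6.2, so the center J sits 6.2 in from both sides at J = (28.800, 30.000). So J.y = 30.000.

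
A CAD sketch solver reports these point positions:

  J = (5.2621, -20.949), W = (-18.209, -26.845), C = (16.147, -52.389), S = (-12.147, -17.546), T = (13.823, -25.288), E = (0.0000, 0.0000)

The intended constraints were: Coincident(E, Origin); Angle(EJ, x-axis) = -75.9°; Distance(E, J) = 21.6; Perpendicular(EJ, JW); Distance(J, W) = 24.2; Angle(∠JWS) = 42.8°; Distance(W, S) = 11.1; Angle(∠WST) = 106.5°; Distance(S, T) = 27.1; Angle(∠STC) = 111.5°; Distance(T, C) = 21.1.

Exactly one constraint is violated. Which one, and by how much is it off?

Distance(T, C) = 21.1 — off by 6.10.

E = (0.00, 0.00) ✓; EJ at -75.90° ✓; |EJ| = 21.60 ✓; ∠(EJ, JW) = 90.00° ✓; |JW| = 24.20 ✓; ∠JWS = 42.80° ✓; |WS| = 11.10 ✓; ∠WST = 106.5° ✓; |ST| = 27.10 ✓; ∠STC = 111.5° ✓; |TC| = 27.20 ✗.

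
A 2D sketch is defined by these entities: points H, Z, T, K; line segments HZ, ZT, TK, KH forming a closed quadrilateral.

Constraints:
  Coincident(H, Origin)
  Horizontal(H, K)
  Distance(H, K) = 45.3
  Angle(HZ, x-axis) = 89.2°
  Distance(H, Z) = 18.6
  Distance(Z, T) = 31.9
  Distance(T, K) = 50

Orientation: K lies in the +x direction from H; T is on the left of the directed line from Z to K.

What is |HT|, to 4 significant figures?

47.90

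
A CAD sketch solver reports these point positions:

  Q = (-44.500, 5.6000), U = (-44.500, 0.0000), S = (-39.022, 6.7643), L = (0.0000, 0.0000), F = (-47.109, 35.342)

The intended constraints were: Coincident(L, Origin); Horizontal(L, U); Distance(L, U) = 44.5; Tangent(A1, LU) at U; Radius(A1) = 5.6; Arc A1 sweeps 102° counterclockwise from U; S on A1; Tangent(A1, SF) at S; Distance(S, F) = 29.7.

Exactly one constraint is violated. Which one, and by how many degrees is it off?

Tangent(A1, SF) at S — off by 3.80°.

L = (0.00, 0.00) ✓; L.y = 0.00, U.y = 0.00 ✓; |LU| = 44.50 ✓; ∠(QU, UL) = 90.00° ✓; |QU| = 5.600 ✓; bearing(Q→S) − bearing(Q→U) = 102.0° ✓; |QS| = 5.600 ✓; ∠(QS, SF) = 86.20° ✗; |SF| = 29.70 ✓.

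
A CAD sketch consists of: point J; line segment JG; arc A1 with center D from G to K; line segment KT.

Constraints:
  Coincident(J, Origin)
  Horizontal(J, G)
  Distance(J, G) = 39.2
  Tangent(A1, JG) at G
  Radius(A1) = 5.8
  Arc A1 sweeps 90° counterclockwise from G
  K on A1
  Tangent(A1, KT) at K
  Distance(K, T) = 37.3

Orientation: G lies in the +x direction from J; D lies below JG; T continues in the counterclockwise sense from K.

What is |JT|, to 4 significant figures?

54.53

J is at the origin; J and G share the same y with |JG| = 39.2 and G on the +x side, so G = (39.20, 0.000). Since A1 is tangent to JG there, DG ⟂ JG, so D = G + (0, -5.8) = (39.20, -5.800). On A1, G sits at bearing 90° from D; a 90° counterclockwise sweep puts K at bearing 180°, so K = D + 5.8·(cos 180°, sin 180°) = (33.40, -5.800). Tangency of A1 to KT means the radius DK is perpendicular to KT, so KT runs along (−sin 180°, cos 180°); with |KT| = 37.3, T = (33.40, -43.10). Then |JT| = |T − J| = 54.53.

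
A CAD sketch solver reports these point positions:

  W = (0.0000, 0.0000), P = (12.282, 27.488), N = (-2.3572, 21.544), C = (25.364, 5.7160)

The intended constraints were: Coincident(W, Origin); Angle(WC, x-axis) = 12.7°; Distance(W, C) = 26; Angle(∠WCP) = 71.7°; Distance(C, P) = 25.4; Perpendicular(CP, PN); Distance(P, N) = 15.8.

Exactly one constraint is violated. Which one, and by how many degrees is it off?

Perpendicular(CP, PN) — off by 8.90°.

W = (0.00, 0.00) ✓; WC at 12.70° ✓; |WC| = 26.00 ✓; ∠WCP = 71.70° ✓; |CP| = 25.40 ✓; ∠(CP, PN) = 81.10° ✗; |PN| = 15.80 ✓.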